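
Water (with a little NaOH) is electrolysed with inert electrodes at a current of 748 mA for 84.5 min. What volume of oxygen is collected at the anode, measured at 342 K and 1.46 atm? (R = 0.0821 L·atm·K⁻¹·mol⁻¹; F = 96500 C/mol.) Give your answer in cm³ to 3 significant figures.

189 cm³

Q = It = 0.748 × 5070 = 3792 C
n(e⁻) = Q/F = 3792/96500 = 0.03930 mol
2H₂O → O₂ + 4H⁺ + 4e⁻, so n(O₂) = 0.03930 / 4 = 0.009825 mol
V = nRT/P = 0.009825 × 0.0821 × 342 / 1.46 = 0.1890 L
= 189 cm³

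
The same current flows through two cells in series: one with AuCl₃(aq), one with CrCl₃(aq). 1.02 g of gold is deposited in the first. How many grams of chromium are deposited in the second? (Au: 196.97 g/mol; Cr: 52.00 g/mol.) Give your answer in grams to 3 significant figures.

n(Au) = 1.02 / 196.97 = 0.005178 mol
Au³⁺ + 3e⁻ → Au, so n(e⁻) = 3 × 0.005178 = 0.01553 mol
Since the cells are in series, n(e⁻) in the Cr cell is also 0.01553 mol.
Cr³⁺ + 3e⁻ → Cr, so n(Cr) = 0.01553 / 3 = 0.005177 mol
m(Cr) = 0.005177 × 52.00 = 0.269 g

0.269 g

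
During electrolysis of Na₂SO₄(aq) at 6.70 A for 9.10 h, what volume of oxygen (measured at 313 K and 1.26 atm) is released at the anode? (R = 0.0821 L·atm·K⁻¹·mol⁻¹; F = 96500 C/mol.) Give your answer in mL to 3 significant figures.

11600 mL

Charge passed = 6.70 × 32760 = 2.195×10^5 C
n(e⁻) = Q/F = 2.195×10^5/96500 = 2.275 mol
2H₂O → O₂ + 4H⁺ + 4e⁻, so n(O₂) = 2.275 / 4 = 0.5688 mol
V = nRT/P = 0.5688 × 0.0821 × 313 / 1.26 = 11.60 L
= 11600 mL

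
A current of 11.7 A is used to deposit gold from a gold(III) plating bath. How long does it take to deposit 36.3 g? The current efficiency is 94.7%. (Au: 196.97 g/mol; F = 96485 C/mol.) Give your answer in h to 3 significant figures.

n(Au) = 36.3 / 196.97 = 0.1843 mol
Au³⁺ + 3e⁻ → Au, so n(e⁻) = 3 × 0.1843 = 0.5529 mol
Q = 0.5529 × 96485 / 0.947 = 56330 C
t = Q / I = 56330 / 11.7 = 4815 s = 1.34 h

1.34 h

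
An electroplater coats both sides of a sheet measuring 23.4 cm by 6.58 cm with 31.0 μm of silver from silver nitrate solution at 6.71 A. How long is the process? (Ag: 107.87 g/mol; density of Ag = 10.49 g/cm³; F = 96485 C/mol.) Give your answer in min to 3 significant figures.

Plated area = 2 × 23.4 × 6.58 = 307.9 cm²
Volume = 307.9 × 31.0×10⁻⁴ cm = 0.9545 cm³
m(Ag) = 0.9545 × 10.49 = 10.01 g
n(Ag) = 10.01 / 107.87 = 0.09280 mol; n(e⁻) = 0.09280 mol
Q = 0.09280 × 96485 = 8954 C
t = 8954 / 6.71 = 1334 s = 22.2 min

22.2 min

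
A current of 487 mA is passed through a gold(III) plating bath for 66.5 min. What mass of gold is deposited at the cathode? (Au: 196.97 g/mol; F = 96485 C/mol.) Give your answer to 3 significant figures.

Q = It = 0.487 × 3990 = 1943 C
Moles of electrons = 1943 / 96485 = 0.02014 mol
Au³⁺ + 3e⁻ → Au, so n(Au) = 0.02014 / 3 = 0.006713 mol
m = 0.006713 × 196.97 = 1.32 g

1.32 g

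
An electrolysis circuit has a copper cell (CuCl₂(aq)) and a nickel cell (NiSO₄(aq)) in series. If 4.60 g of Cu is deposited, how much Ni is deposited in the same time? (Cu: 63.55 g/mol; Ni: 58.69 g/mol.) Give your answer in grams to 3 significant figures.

4.25 g

n(Cu) = 4.60 / 63.55 = 0.07238 mol
Cu²⁺ + 2e⁻ → Cu, so n(e⁻) = 2 × 0.07238 = 0.1448 mol
Since the cells are in series, n(e⁻) in the Ni cell is also 0.1448 mol.
Ni²⁺ + 2e⁻ → Ni, so n(Ni) = 0.1448 / 2 = 0.07240 mol
m(Ni) = 0.07240 × 58.69 = 4.25 g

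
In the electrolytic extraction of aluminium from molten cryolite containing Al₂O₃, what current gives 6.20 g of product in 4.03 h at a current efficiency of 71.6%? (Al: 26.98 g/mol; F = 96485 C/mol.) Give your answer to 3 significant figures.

6.40 A

n(Al) = 6.20 / 26.98 = 0.2298 mol
Al³⁺ + 3e⁻ → Al, so n(e⁻) = 3 × 0.2298 = 0.6894 mol
Q = 0.6894 × 96485 / 0.716 = 92900 C
I = Q / t = 92900 / 14508 s = 6.40 A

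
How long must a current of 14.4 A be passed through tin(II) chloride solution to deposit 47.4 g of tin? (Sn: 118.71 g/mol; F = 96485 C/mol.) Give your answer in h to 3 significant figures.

1.49 h

n(Sn) = 47.4 / 118.71 = 0.3993 mol
Sn²⁺ + 2e⁻ → Sn, so n(e⁻) = 2 × 0.3993 = 0.7986 mol
Q = 0.7986 × 96485 = 77050 C
t = Q / I = 77050 / 14.4 = 5351 s = 1.49 h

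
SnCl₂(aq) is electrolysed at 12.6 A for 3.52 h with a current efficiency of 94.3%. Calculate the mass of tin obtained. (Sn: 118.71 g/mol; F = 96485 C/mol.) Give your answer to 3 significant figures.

Q = 12.6 × 12672 = 1.597×10^5 C
n(e⁻) = 1.597×10^5 / 96485 = 1.655 mol
Sn²⁺ + 2e⁻ → Sn, so theoretical m(Sn) = 0.8275 × 118.71 = 98.23 g
Actual mass = 94.3% × 98.23 = 92.6 g

92.6 g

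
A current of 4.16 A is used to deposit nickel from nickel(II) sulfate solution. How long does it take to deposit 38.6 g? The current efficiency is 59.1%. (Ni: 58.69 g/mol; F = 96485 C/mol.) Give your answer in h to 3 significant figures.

14.3 h

n(Ni) = 38.6 / 58.69 = 0.6577 mol
Ni²⁺ + 2e⁻ → Ni, so n(e⁻) = 2 × 0.6577 = 1.315 mol
Q = 1.315 × 96485 / 0.591 = 2.147×10^5 C
t = Q / I = 2.147×10^5 / 4.16 = 51610 s = 14.3 h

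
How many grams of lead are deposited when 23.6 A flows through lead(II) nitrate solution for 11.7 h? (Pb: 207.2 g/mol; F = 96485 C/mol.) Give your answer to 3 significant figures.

1070 g

Q = It = 23.6 × 42120 = 9.940×10^5 C
n(e⁻) = Q/F = 9.940×10^5/96485 = 10.30 mol
Pb²⁺ + 2e⁻ → Pb, so n(Pb) = 10.30 / 2 = 5.150 mol
m = 5.150 × 207.2 = 1070 g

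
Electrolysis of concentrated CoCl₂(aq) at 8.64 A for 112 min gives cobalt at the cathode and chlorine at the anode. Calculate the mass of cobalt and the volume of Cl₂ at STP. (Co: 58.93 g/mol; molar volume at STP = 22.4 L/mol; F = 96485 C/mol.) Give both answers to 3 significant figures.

17.7 g Co; 6.74 L Cl₂

Q = 8.64 × 6720 = 58060 C; n(e⁻) = 58060 / 96485 = 0.6018 mol
Cathode: Co²⁺ + 2e⁻ → Co → n(Co) = 0.6018/2 = 0.3009 mol → 17.7 g
Anode: 2Cl⁻ → Cl₂ + 2e⁻ → n(Cl₂) = 0.6018/2 = 0.3009 mol → 6.74 L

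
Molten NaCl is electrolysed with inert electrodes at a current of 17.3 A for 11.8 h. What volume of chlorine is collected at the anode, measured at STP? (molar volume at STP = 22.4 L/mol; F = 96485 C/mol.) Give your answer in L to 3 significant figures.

85.3 L

Q = 17.3 A × 42480 s = 7.349×10^5 C
Moles of electrons = 7.349×10^5 / 96485 = 7.617 mol
2Cl⁻ → Cl₂ + 2e⁻, so n(Cl₂) = 7.617 / 2 = 3.809 mol
V = 3.809 × 22.4 = 85.32 L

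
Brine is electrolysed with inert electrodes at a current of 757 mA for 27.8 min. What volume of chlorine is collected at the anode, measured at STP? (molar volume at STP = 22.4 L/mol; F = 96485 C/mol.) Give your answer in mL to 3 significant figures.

Q = It = 0.757 × 1668 = 1263 C
n(e⁻) = 1263 / 96485 = 0.01309 mol
2Cl⁻ → Cl₂ + 2e⁻, so n(Cl₂) = 0.01309 / 2 = 0.006545 mol
V = 0.006545 × 22.4 = 0.1466 L
= 147 mL

147 mL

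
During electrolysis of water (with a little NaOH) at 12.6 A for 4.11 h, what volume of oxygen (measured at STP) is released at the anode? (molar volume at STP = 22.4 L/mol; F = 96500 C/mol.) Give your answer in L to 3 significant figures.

Q = It = 12.6 × 14796 = 1.864×10^5 C
Moles of electrons = 1.864×10^5 / 96500 = 1.932 mol
2H₂O → O₂ + 4H⁺ + 4e⁻, so n(O₂) = 1.932 / 4 = 0.4830 mol
V = 0.4830 × 22.4 = 10.82 L

10.8 L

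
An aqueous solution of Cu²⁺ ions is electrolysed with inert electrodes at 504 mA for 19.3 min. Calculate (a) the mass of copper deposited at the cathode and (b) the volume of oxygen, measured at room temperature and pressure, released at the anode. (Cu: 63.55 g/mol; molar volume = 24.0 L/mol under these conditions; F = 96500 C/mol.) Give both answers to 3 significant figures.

0.192 g Cu; 0.0363 L O₂

Q = 0.504 × 1158 = 583.6 C; n(e⁻) = 583.6 / 96500 = 0.006048 mol
Cathode: Cu²⁺ + 2e⁻ → Cu → n(Cu) = 0.006048/2 = 0.003024 mol → 0.192 g
Anode: 2H₂O → O₂ + 4H⁺ + 4e⁻ → n(O₂) = 0.006048/4 = 0.001512 mol → 0.0363 L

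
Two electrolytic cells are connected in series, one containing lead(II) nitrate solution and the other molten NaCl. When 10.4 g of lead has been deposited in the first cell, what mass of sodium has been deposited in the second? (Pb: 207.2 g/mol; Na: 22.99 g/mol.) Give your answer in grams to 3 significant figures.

n(Pb) = 10.4 / 207.2 = 0.05019 mol
Pb²⁺ + 2e⁻ → Pb, so n(e⁻) = 2 × 0.05019 = 0.1004 mol
Same current for the same time ⇒ same n(e⁻) = 0.1004 mol in both cells.
Na⁺ + e⁻ → Na, so n(Na) = 0.1004 mol
m(Na) = 0.1004 × 22.99 = 2.31 g

2.31 g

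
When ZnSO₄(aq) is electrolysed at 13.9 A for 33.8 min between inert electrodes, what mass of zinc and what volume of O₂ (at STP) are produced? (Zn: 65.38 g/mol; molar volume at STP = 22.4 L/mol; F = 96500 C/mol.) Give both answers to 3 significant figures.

9.55 g Zn; 1.64 L O₂

Q = 13.9 × 2028 = 28190 C; n(e⁻) = 28190 / 96500 = 0.2921 mol
Cathode: Zn²⁺ + 2e⁻ → Zn → n(Zn) = 0.2921/2 = 0.1461 mol → 9.55 g
Anode: 2H₂O → O₂ + 4H⁺ + 4e⁻ → n(O₂) = 0.2921/4 = 0.07303 mol → 1.64 L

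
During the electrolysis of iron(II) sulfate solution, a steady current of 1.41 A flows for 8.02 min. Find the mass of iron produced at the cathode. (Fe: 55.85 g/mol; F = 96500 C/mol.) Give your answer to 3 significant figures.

Q = 1.41 A × 481.2 s = 678.5 C
n(e⁻) = 678.5 / 96500 = 0.007031 mol
Fe²⁺ + 2e⁻ → Fe, so n(Fe) = 0.007031 / 2 = 0.003516 mol
m = 0.003516 × 55.85 = 0.196 g

0.196 g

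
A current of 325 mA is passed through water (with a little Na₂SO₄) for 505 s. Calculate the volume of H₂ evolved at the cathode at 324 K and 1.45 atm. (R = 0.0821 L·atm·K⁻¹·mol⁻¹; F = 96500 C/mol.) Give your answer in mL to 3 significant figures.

15.6 mL

Q = 0.325 A × 505 s = 164.1 C
n(e⁻) = 164.1 / 96500 = 0.001701 mol
2H⁺ + 2e⁻ → H₂, so n(H₂) = 0.001701 / 2 = 8.505×10^-4 mol
V = nRT/P = 8.505×10^-4 × 0.0821 × 324 / 1.45 = 0.01560 L
= 15.6 mL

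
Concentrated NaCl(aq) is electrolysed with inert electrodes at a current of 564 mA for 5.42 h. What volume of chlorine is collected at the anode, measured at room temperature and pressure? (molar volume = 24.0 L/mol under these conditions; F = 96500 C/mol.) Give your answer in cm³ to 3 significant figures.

1370 cm³

Q = It = 0.564 × 19512 = 11000 C
n(e⁻) = 11000 / 96500 = 0.1140 mol
2Cl⁻ → Cl₂ + 2e⁻, so n(Cl₂) = 0.1140 / 2 = 0.05700 mol
V = 0.05700 × 24.0 = 1.368 L
= 1370 cm³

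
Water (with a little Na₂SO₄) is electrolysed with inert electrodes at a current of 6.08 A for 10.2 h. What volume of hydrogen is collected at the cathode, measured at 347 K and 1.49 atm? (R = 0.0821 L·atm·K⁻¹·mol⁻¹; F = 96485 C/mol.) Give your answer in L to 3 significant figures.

Q = It = 6.08 × 36720 = 2.233×10^5 C
Moles of electrons = 2.233×10^5 / 96485 = 2.314 mol
2H⁺ + 2e⁻ → H₂, so n(H₂) = 2.314 / 2 = 1.157 mol
V = nRT/P = 1.157 × 0.0821 × 347 / 1.49 = 22.12 L

22.1 L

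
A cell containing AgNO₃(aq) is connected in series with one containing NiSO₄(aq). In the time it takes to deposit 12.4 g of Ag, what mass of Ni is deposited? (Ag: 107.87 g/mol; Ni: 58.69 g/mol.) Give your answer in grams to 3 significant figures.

3.37 g

n(Ag) = 12.4 / 107.87 = 0.1150 mol
Ag⁺ + e⁻ → Ag, so n(e⁻) = 0.1150 mol
In series, the same 0.1150 mol of electrons flows through the second cell.
Ni²⁺ + 2e⁻ → Ni, so n(Ni) = 0.1150 / 2 = 0.05750 mol
m(Ni) = 0.05750 × 58.69 = 3.37 g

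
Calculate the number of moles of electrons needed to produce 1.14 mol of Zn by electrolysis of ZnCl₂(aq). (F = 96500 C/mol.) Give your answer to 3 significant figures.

Zn²⁺ + 2e⁻ → Zn, so n(e⁻) = 2 × 1.14 = 2.280 mol

2.28 mol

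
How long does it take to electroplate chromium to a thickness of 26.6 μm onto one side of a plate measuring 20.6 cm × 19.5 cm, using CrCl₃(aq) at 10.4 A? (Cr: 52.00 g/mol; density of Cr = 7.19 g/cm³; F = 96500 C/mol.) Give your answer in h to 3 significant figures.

Plated area = 20.6 × 19.5 = 401.7 cm²
Volume = 401.7 × 26.6×10⁻⁴ cm = 1.069 cm³
m(Cr) = 1.069 × 7.19 = 7.686 g
n(Cr) = 7.686 / 52.00 = 0.1478 mol; n(e⁻) = 3 × 0.1478 = 0.4434 mol
Q = 0.4434 × 96500 = 42790 C
t = 42790 / 10.4 = 4114 s = 1.14 h

1.14 h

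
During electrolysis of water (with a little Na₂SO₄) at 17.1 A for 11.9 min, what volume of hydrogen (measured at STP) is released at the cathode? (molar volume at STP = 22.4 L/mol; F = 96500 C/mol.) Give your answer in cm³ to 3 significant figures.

Q = 17.1 A × 714 s = 12210 C
n(e⁻) = Q/F = 12210/96500 = 0.1265 mol
2H⁺ + 2e⁻ → H₂, so n(H₂) = 0.1265 / 2 = 0.06325 mol
V = 0.06325 × 22.4 = 1.417 L
= 1420 cm³

1420 cm³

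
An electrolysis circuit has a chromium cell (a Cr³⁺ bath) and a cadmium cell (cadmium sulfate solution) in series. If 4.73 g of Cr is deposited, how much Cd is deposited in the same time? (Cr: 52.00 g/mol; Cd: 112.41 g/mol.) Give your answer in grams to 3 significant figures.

15.3 g

n(Cr) = 4.73 / 52.00 = 0.09096 mol
Cr³⁺ + 3e⁻ → Cr, so n(e⁻) = 3 × 0.09096 = 0.2729 mol
The cells are in series, so the same charge (and hence the same n(e⁻) = 0.2729 mol) passes through both.
Cd²⁺ + 2e⁻ → Cd, so n(Cd) = 0.2729 / 2 = 0.1365 mol
m(Cd) = 0.1365 × 112.41 = 15.3 g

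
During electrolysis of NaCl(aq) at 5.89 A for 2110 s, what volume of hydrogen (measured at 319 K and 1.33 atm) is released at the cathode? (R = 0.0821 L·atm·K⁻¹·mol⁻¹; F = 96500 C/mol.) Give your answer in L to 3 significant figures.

Q = 5.89 A × 2110 s = 12430 C
n(e⁻) = Q/F = 12430/96500 = 0.1288 mol
2H⁺ + 2e⁻ → H₂, so n(H₂) = 0.1288 / 2 = 0.06440 mol
V = nRT/P = 0.06440 × 0.0821 × 319 / 1.33 = 1.268 L

1.27 L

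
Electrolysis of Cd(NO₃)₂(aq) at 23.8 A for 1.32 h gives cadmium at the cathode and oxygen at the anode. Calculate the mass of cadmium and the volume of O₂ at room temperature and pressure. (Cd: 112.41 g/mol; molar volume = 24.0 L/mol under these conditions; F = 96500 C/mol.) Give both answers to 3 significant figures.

65.9 g Cd; 7.03 L O₂

Q = 23.8 × 4752 = 1.131×10^5 C; n(e⁻) = 1.131×10^5 / 96500 = 1.172 mol
Cathode: Cd²⁺ + 2e⁻ → Cd → n(Cd) = 1.172/2 = 0.5860 mol → 65.9 g
Anode: 2H₂O → O₂ + 4H⁺ + 4e⁻ → n(O₂) = 1.172/4 = 0.2930 mol → 7.03 L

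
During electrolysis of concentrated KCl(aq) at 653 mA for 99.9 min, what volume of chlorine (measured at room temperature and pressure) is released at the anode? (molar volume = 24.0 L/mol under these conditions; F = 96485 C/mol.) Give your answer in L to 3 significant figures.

0.487 L

Q = 0.653 A × 5994 s = 3914 C
n(e⁻) = 3914 / 96485 = 0.04057 mol
2Cl⁻ → Cl₂ + 2e⁻, so n(Cl₂) = 0.04057 / 2 = 0.02029 mol
V = 0.02029 × 24.0 = 0.4870 L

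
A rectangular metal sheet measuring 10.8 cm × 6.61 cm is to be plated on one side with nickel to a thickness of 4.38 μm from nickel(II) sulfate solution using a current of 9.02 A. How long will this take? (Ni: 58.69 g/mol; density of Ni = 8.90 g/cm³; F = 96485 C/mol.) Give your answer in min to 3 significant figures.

Plated area = 10.8 × 6.61 = 71.39 cm²
Volume = 71.39 × 4.38×10⁻⁴ cm = 0.03127 cm³
m(Ni) = 0.03127 × 8.90 = 0.2783 g
n(Ni) = 0.2783 / 58.69 = 0.004742 mol; n(e⁻) = 2 × 0.004742 = 0.009484 mol
Q = 0.009484 × 96485 = 915.1 C
t = 915.1 / 9.02 = 101.5 s = 1.69 min

1.69 min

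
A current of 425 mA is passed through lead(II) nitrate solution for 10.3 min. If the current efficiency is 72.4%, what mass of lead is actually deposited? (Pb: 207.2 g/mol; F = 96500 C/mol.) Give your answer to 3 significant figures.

0.204 g

Q = 0.425 × 618 = 262.7 C
n(e⁻) = 262.7 / 96500 = 0.002722 mol
Pb²⁺ + 2e⁻ → Pb, so theoretical m(Pb) = 0.001361 × 207.2 = 0.2820 g
Actual mass = 72.4% × 0.2820 = 0.204 g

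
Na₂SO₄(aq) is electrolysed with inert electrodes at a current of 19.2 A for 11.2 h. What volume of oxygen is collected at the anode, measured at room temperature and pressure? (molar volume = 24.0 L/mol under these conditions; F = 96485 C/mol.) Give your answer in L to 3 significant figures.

48.1 L

Charge passed = 19.2 × 40320 = 7.741×10^5 C
Moles of electrons = 7.741×10^5 / 96485 = 8.023 mol
2H₂O → O₂ + 4H⁺ + 4e⁻, so n(O₂) = 8.023 / 4 = 2.006 mol
V = 2.006 × 24.0 = 48.14 L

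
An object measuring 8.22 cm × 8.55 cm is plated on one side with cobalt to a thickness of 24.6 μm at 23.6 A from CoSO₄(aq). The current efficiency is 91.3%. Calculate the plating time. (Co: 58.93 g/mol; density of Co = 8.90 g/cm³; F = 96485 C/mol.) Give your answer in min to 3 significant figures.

Plated area = 8.22 × 8.55 = 70.28 cm²
Volume = 70.28 × 24.6×10⁻⁴ cm = 0.1729 cm³
m(Co) = 0.1729 × 8.90 = 1.539 g
n(Co) = 1.539 / 58.93 = 0.02612 mol; n(e⁻) = 2 × 0.02612 = 0.05224 mol
Q = 0.05224 × 96485 / 0.913 = 5521 C
t = 5521 / 23.6 = 233.9 s = 3.90 min

3.90 min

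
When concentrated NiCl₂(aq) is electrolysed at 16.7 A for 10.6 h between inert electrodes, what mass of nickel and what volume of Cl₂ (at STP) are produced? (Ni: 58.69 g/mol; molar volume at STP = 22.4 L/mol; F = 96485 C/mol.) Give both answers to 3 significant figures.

194 g Ni; 74.0 L Cl₂

Q = 16.7 × 38160 = 6.373×10^5 C; n(e⁻) = 6.373×10^5 / 96485 = 6.605 mol
Cathode: Ni²⁺ + 2e⁻ → Ni → n(Ni) = 6.605/2 = 3.303 mol → 194 g
Anode: 2Cl⁻ → Cl₂ + 2e⁻ → n(Cl₂) = 6.605/2 = 3.303 mol → 74.0 L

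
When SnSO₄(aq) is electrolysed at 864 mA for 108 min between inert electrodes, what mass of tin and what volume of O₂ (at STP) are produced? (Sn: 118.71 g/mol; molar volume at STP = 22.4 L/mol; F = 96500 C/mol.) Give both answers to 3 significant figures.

3.44 g Sn; 0.325 L O₂

Q = 0.864 × 6480 = 5599 C; n(e⁻) = 5599 / 96500 = 0.05802 mol
Cathode: Sn²⁺ + 2e⁻ → Sn → n(Sn) = 0.05802/2 = 0.02901 mol → 3.44 g
Anode: 2H₂O → O₂ + 4H⁺ + 4e⁻ → n(O₂) = 0.05802/4 = 0.01451 mol → 0.325 L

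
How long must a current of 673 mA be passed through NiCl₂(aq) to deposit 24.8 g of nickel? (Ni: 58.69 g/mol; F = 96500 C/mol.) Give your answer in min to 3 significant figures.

n(Ni) = 24.8 / 58.69 = 0.4226 mol
Ni²⁺ + 2e⁻ → Ni, so n(e⁻) = 2 × 0.4226 = 0.8452 mol
Q = 0.8452 × 96500 = 81560 C
t = Q / I = 81560 / 0.673 = 1.212×10^5 s = 2020 min

2020 min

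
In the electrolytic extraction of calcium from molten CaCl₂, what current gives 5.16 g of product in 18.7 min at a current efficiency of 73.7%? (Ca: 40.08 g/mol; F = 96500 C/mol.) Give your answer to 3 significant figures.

n(Ca) = 5.16 / 40.08 = 0.1287 mol
Ca²⁺ + 2e⁻ → Ca, so n(e⁻) = 2 × 0.1287 = 0.2574 mol
Q = 0.2574 × 96500 / 0.737 = 33700 C
I = Q / t = 33700 / 1122 s = 30.0 A

30.0 A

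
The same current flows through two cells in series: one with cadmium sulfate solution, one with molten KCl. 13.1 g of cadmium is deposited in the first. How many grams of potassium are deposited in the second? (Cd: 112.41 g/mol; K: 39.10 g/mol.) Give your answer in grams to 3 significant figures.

n(Cd) = 13.1 / 112.41 = 0.1165 mol
Cd²⁺ + 2e⁻ → Cd, so n(e⁻) = 2 × 0.1165 = 0.2330 mol
The cells are in series, so the same charge (and hence the same n(e⁻) = 0.2330 mol) passes through both.
K⁺ + e⁻ → K, so n(K) = 0.2330 mol
m(K) = 0.2330 × 39.10 = 9.11 g

9.11 g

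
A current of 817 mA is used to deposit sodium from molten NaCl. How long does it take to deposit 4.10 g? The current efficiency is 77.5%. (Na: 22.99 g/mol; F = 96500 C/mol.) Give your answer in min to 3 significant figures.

n(Na) = 4.10 / 22.99 = 0.1783 mol
Na⁺ + e⁻ → Na, so n(e⁻) = 0.1783 mol
Q = 0.1783 × 96500 / 0.775 = 22200 C
t = Q / I = 22200 / 0.817 = 27170 s = 453 min

453 min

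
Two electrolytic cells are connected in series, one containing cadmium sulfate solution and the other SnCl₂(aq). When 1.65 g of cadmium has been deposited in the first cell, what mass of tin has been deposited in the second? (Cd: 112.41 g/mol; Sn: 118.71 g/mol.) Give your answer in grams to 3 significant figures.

1.74 g

n(Cd) = 1.65 / 112.41 = 0.01468 mol
Cd²⁺ + 2e⁻ → Cd, so n(e⁻) = 2 × 0.01468 = 0.02936 mol
Since the cells are in series, n(e⁻) in the Sn cell is also 0.02936 mol.
Sn²⁺ + 2e⁻ → Sn, so n(Sn) = 0.02936 / 2 = 0.01468 mol
m(Sn) = 0.01468 × 118.71 = 1.74 g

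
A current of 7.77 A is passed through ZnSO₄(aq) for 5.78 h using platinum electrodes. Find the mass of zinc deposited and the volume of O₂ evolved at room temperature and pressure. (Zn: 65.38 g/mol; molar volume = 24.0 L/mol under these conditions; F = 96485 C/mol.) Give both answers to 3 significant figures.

54.8 g Zn; 10.1 L O₂

Q = 7.77 × 20808 = 1.617×10^5 C; n(e⁻) = 1.617×10^5 / 96485 = 1.676 mol
Cathode: Zn²⁺ + 2e⁻ → Zn → n(Zn) = 1.676/2 = 0.8380 mol → 54.8 g
Anode: 2H₂O → O₂ + 4H⁺ + 4e⁻ → n(O₂) = 1.676/4 = 0.4190 mol → 10.1 L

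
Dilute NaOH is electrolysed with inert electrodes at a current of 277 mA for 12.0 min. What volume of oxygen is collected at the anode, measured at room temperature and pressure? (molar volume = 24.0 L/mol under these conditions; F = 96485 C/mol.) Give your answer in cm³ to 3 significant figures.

Charge passed = 0.277 × 720 = 199.4 C
n(e⁻) = 199.4 / 96485 = 0.002067 mol
2H₂O → O₂ + 4H⁺ + 4e⁻, so n(O₂) = 0.002067 / 4 = 5.168×10^-4 mol
V = 5.168×10^-4 × 24.0 = 0.01240 L
= 12.4 cm³

12.4 cm³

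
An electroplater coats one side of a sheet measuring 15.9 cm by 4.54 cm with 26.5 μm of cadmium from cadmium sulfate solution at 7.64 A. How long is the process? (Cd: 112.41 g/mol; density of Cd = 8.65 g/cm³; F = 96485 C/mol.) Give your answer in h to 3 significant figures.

0.103 h

Plated area = 15.9 × 4.54 = 72.19 cm²
Volume = 72.19 × 26.5×10⁻⁴ cm = 0.1913 cm³
m(Cd) = 0.1913 × 8.65 = 1.655 g
n(Cd) = 1.655 / 112.41 = 0.01472 mol; n(e⁻) = 2 × 0.01472 = 0.02944 mol
Q = 0.02944 × 96485 = 2841 C
t = 2841 / 7.64 = 371.9 s = 0.103 h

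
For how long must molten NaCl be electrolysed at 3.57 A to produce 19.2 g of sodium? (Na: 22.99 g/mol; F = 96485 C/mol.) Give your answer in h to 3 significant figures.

n(Na) = 19.2 / 22.99 = 0.8351 mol
Na⁺ + e⁻ → Na, so n(e⁻) = 0.8351 mol
Q = 0.8351 × 96485 = 80570 C
t = Q / I = 80570 / 3.57 = 22570 s = 6.27 h

6.27 h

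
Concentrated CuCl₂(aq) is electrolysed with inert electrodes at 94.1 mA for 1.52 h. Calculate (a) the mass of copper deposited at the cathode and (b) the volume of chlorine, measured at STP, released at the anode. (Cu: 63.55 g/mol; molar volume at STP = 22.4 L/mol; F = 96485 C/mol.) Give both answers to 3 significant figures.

Q = 0.0941 × 5472 = 514.9 C; n(e⁻) = 514.9 / 96485 = 0.005337 mol
Cathode: Cu²⁺ + 2e⁻ → Cu → n(Cu) = 0.005337/2 = 0.002669 mol → 0.170 g
Anode: 2Cl⁻ → Cl₂ + 2e⁻ → n(Cl₂) = 0.005337/2 = 0.002669 mol → 0.0598 L

0.170 g Cu; 0.0598 L Cl₂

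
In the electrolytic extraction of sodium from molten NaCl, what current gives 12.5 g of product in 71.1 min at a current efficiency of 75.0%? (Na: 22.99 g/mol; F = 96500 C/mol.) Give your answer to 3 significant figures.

16.4 A

n(Na) = 12.5 / 22.99 = 0.5437 mol
Na⁺ + e⁻ → Na, so n(e⁻) = 0.5437 mol
Q = 0.5437 × 96500 / 0.750 = 69960 C
I = Q / t = 69960 / 4266 s = 16.4 A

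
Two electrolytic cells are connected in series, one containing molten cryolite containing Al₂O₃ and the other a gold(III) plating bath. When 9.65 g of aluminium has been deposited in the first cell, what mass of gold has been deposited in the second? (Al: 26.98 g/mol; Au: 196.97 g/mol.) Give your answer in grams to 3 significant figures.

n(Al) = 9.65 / 26.98 = 0.3577 mol
Al³⁺ + 3e⁻ → Al, so n(e⁻) = 3 × 0.3577 = 1.073 mol
Since the cells are in series, n(e⁻) in the Au cell is also 1.073 mol.
Au³⁺ + 3e⁻ → Au, so n(Au) = 1.073 / 3 = 0.3577 mol
m(Au) = 0.3577 × 196.97 = 70.5 g

70.5 g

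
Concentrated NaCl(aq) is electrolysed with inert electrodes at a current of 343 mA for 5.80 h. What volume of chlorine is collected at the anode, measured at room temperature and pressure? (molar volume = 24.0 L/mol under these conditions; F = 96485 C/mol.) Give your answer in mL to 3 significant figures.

Q = 0.343 A × 20880 s = 7162 C
Moles of electrons = 7162 / 96485 = 0.07423 mol
2Cl⁻ → Cl₂ + 2e⁻, so n(Cl₂) = 0.07423 / 2 = 0.03712 mol
V = 0.03712 × 24.0 = 0.8909 L
= 891 mL

891 mL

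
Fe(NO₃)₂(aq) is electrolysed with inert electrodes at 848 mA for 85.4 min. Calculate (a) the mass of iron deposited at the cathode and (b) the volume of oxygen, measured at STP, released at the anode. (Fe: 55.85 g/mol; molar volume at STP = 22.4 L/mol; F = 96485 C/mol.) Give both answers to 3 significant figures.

Q = 0.848 × 5124 = 4345 C; n(e⁻) = 4345 / 96485 = 0.04503 mol
Cathode: Fe²⁺ + 2e⁻ → Fe → n(Fe) = 0.04503/2 = 0.02252 mol → 1.26 g
Anode: 2H₂O → O₂ + 4H⁺ + 4e⁻ → n(O₂) = 0.04503/4 = 0.01126 mol → 0.252 L

1.26 g Fe; 0.252 L O₂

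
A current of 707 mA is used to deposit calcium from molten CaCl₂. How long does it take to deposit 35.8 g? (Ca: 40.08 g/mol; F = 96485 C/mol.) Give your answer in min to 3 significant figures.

4060 min

n(Ca) = 35.8 / 40.08 = 0.8932 mol
Ca²⁺ + 2e⁻ → Ca, so n(e⁻) = 2 × 0.8932 = 1.786 mol
Q = 1.786 × 96485 = 1.723×10^5 C
t = Q / I = 1.723×10^5 / 0.707 = 2.437×10^5 s = 4060 min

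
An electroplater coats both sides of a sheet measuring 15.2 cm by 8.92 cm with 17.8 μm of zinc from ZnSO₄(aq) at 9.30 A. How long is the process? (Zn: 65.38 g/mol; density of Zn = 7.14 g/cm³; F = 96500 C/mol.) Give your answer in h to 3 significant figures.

Plated area = 2 × 15.2 × 8.92 = 271.2 cm²
Volume = 271.2 × 17.8×10⁻⁴ cm = 0.4827 cm³
m(Zn) = 0.4827 × 7.14 = 3.446 g
n(Zn) = 3.446 / 65.38 = 0.05271 mol; n(e⁻) = 2 × 0.05271 = 0.1054 mol
Q = 0.1054 × 96500 = 10170 C
t = 10170 / 9.30 = 1094 s = 0.304 h

0.304 h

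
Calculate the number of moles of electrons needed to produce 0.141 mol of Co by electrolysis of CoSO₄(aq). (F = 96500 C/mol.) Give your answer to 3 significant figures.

Co²⁺ + 2e⁻ → Co, so n(e⁻) = 2 × 0.141 = 0.2820 mol

0.282 mol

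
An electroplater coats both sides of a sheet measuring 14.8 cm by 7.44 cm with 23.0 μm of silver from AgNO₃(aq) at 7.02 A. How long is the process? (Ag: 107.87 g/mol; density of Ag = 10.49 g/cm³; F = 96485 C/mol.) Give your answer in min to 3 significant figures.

Plated area = 2 × 14.8 × 7.44 = 220.2 cm²
Volume = 220.2 × 23.0×10⁻⁴ cm = 0.5065 cm³
m(Ag) = 0.5065 × 10.49 = 5.313 g
n(Ag) = 5.313 / 107.87 = 0.04925 mol; n(e⁻) = 0.04925 mol
Q = 0.04925 × 96485 = 4752 C
t = 4752 / 7.02 = 676.9 s = 11.3 min

11.3 min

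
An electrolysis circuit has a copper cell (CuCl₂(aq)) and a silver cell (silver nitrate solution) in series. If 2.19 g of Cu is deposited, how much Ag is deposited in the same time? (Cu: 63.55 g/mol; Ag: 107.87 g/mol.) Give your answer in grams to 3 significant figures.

n(Cu) = 2.19 / 63.55 = 0.03446 mol
Cu²⁺ + 2e⁻ → Cu, so n(e⁻) = 2 × 0.03446 = 0.06892 mol
The cells are in series, so the same charge (and hence the same n(e⁻) = 0.06892 mol) passes through both.
Ag⁺ + e⁻ → Ag, so n(Ag) = 0.06892 mol
m(Ag) = 0.06892 × 107.87 = 7.43 g

7.43 g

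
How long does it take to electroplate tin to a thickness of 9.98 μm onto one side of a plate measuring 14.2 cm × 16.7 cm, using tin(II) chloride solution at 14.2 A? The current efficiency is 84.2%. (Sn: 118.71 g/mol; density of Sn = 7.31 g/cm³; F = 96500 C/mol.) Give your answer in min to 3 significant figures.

3.92 min

Plated area = 14.2 × 16.7 = 237.1 cm²
Volume = 237.1 × 9.98×10⁻⁴ cm = 0.2366 cm³
m(Sn) = 0.2366 × 7.31 = 1.730 g
n(Sn) = 1.730 / 118.71 = 0.01457 mol; n(e⁻) = 2 × 0.01457 = 0.02914 mol
Q = 0.02914 × 96500 / 0.842 = 3340 C
t = 3340 / 14.2 = 235.2 s = 3.92 min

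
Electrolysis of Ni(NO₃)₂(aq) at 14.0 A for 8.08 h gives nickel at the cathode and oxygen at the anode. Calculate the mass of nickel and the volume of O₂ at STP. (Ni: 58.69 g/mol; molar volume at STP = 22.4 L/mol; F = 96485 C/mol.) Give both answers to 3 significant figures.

Q = 14.0 × 29088 = 4.072×10^5 C; n(e⁻) = 4.072×10^5 / 96485 = 4.220 mol
Cathode: Ni²⁺ + 2e⁻ → Ni → n(Ni) = 4.220/2 = 2.110 mol → 124 g
Anode: 2H₂O → O₂ + 4H⁺ + 4e⁻ → n(O₂) = 4.220/4 = 1.055 mol → 23.6 L

124 g Ni; 23.6 L O₂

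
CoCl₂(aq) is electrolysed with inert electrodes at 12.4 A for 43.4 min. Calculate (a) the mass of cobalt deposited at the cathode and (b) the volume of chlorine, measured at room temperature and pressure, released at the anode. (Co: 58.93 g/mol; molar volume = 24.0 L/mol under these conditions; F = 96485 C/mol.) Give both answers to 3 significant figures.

9.86 g Co; 4.02 L Cl₂

Q = 12.4 × 2604 = 32290 C; n(e⁻) = 32290 / 96485 = 0.3347 mol
Cathode: Co²⁺ + 2e⁻ → Co → n(Co) = 0.3347/2 = 0.1674 mol → 9.86 g
Anode: 2Cl⁻ → Cl₂ + 2e⁻ → n(Cl₂) = 0.3347/2 = 0.1674 mol → 4.02 L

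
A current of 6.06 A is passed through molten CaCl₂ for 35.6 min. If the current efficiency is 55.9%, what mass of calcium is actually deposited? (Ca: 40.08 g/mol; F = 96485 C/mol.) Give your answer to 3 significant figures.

Q = 6.06 × 2136 = 12940 C
n(e⁻) = 12940 / 96485 = 0.1341 mol
Ca²⁺ + 2e⁻ → Ca, so theoretical m(Ca) = 0.06705 × 40.08 = 2.687 g
Actual mass = 55.9% × 2.687 = 1.50 g

1.50 g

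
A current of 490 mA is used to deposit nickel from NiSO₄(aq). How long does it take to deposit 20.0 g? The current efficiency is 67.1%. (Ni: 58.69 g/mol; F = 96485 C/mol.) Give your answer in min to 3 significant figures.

n(Ni) = 20.0 / 58.69 = 0.3408 mol
Ni²⁺ + 2e⁻ → Ni, so n(e⁻) = 2 × 0.3408 = 0.6816 mol
Q = 0.6816 × 96485 / 0.671 = 98010 C
t = Q / I = 98010 / 0.490 = 2.000×10^5 s = 3330 min

3330 min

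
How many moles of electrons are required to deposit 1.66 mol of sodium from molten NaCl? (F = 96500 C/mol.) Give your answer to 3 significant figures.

1.66 mol

Na⁺ + e⁻ → Na, so n(e⁻) = 1 × 1.66 = 1.660 mol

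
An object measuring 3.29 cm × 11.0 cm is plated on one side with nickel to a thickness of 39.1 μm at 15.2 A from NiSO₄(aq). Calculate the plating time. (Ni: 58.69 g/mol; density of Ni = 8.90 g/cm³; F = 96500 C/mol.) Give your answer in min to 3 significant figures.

4.54 min

Plated area = 3.29 × 11.0 = 36.19 cm²
Volume = 36.19 × 39.1×10⁻⁴ cm = 0.1415 cm³
m(Ni) = 0.1415 × 8.90 = 1.259 g
n(Ni) = 1.259 / 58.69 = 0.02145 mol; n(e⁻) = 2 × 0.02145 = 0.04290 mol
Q = 0.04290 × 96500 = 4140 C
t = 4140 / 15.2 = 272.4 s = 4.54 min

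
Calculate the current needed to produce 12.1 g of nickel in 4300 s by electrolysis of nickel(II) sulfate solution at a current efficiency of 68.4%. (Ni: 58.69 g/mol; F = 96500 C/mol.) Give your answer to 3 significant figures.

13.5 A

n(Ni) = 12.1 / 58.69 = 0.2062 mol
Ni²⁺ + 2e⁻ → Ni, so n(e⁻) = 2 × 0.2062 = 0.4124 mol
Q = 0.4124 × 96500 / 0.684 = 58180 C
I = Q / t = 58180 / 4300 s = 13.5 A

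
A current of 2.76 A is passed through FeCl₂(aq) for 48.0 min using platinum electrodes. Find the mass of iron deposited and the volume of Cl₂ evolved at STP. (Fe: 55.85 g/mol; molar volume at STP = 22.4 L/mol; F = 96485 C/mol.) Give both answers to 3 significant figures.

2.30 g Fe; 0.923 L Cl₂

Q = 2.76 × 2880 = 7949 C; n(e⁻) = 7949 / 96485 = 0.08239 mol
Cathode: Fe²⁺ + 2e⁻ → Fe → n(Fe) = 0.08239/2 = 0.04120 mol → 2.30 g
Anode: 2Cl⁻ → Cl₂ + 2e⁻ → n(Cl₂) = 0.08239/2 = 0.04120 mol → 0.923 L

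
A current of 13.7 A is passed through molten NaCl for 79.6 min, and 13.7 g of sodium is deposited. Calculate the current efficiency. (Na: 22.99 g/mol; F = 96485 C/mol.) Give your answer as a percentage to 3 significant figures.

87.9%

Q = 13.7 × 4776 = 65430 C
n(e⁻) = 65430 / 96485 = 0.6781 mol
Na⁺ + e⁻ → Na, so theoretical n(Na) = 0.6781 mol → 15.59 g
Efficiency = 13.7 / 15.59 = 0.8788 = 87.9%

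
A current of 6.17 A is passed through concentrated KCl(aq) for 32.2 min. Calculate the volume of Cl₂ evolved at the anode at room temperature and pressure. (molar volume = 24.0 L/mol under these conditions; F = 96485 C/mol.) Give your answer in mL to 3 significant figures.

1480 mL

Q = 6.17 A × 1932 s = 11920 C
n(e⁻) = 11920 / 96485 = 0.1235 mol
2Cl⁻ → Cl₂ + 2e⁻, so n(Cl₂) = 0.1235 / 2 = 0.06175 mol
V = 0.06175 × 24.0 = 1.482 L
= 1480 mL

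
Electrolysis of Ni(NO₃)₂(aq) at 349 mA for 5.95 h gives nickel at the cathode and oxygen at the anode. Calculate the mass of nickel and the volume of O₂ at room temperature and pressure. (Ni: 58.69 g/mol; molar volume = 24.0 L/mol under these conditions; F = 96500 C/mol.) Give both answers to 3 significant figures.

Q = 0.349 × 21420 = 7476 C; n(e⁻) = 7476 / 96500 = 0.07747 mol
Cathode: Ni²⁺ + 2e⁻ → Ni → n(Ni) = 0.07747/2 = 0.03874 mol → 2.27 g
Anode: 2H₂O → O₂ + 4H⁺ + 4e⁻ → n(O₂) = 0.07747/4 = 0.01937 mol → 0.465 L

2.27 g Ni; 0.465 L O₂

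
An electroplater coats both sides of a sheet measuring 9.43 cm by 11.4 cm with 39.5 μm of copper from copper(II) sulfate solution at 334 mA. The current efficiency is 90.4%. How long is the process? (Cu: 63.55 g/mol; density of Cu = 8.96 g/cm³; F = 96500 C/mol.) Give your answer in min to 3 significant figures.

Plated area = 2 × 9.43 × 11.4 = 215.0 cm²
Volume = 215.0 × 39.5×10⁻⁴ cm = 0.8493 cm³
m(Cu) = 0.8493 × 8.96 = 7.610 g
n(Cu) = 7.610 / 63.55 = 0.1197 mol; n(e⁻) = 2 × 0.1197 = 0.2394 mol
Q = 0.2394 × 96500 / 0.904 = 25560 C
t = 25560 / 0.334 = 76530 s = 1280 min

1280 min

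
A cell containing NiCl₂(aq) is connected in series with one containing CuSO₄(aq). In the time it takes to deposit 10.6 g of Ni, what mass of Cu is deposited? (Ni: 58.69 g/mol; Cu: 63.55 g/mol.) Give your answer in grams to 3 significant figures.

n(Ni) = 10.6 / 58.69 = 0.1806 mol
Ni²⁺ + 2e⁻ → Ni, so n(e⁻) = 2 × 0.1806 = 0.3612 mol
Since the cells are in series, n(e⁻) in the Cu cell is also 0.3612 mol.
Cu²⁺ + 2e⁻ → Cu, so n(Cu) = 0.3612 / 2 = 0.1806 mol
m(Cu) = 0.1806 × 63.55 = 11.5 g

11.5 g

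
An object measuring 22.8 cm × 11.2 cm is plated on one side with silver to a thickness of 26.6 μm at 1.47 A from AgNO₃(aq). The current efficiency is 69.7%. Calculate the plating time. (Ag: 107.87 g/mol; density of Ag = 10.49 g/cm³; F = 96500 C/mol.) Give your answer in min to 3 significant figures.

Plated area = 22.8 × 11.2 = 255.4 cm²
Volume = 255.4 × 26.6×10⁻⁴ cm = 0.6794 cm³
m(Ag) = 0.6794 × 10.49 = 7.127 g
n(Ag) = 7.127 / 107.87 = 0.06607 mol; n(e⁻) = 0.06607 mol
Q = 0.06607 × 96500 / 0.697 = 9147 C
t = 9147 / 1.47 = 6222 s = 104 min

104 min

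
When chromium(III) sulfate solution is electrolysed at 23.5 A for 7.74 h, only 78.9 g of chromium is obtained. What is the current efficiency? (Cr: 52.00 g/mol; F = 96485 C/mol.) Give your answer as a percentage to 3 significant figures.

Q = 23.5 × 27864 = 6.548×10^5 C
n(e⁻) = 6.548×10^5 / 96485 = 6.787 mol
Cr³⁺ + 3e⁻ → Cr, so theoretical n(Cr) = 2.262 mol → 117.6 g
Efficiency = 78.9 / 117.6 = 0.6709 = 67.1%

67.1%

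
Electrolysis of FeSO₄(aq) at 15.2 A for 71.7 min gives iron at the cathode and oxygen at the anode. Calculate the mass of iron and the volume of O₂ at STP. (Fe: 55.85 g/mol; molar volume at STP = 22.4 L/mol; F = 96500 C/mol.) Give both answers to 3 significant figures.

Q = 15.2 × 4302 = 65390 C; n(e⁻) = 65390 / 96500 = 0.6776 mol
Cathode: Fe²⁺ + 2e⁻ → Fe → n(Fe) = 0.6776/2 = 0.3388 mol → 18.9 g
Anode: 2H₂O → O₂ + 4H⁺ + 4e⁻ → n(O₂) = 0.6776/4 = 0.1694 mol → 3.79 L

18.9 g Fe; 3.79 L O₂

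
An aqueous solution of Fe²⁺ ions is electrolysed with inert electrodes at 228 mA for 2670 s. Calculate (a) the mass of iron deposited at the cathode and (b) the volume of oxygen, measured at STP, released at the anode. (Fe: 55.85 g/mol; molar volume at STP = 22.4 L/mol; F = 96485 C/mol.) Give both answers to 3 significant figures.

0.176 g Fe; 0.0353 L O₂

Q = 0.228 × 2670 = 608.8 C; n(e⁻) = 608.8 / 96485 = 0.006310 mol
Cathode: Fe²⁺ + 2e⁻ → Fe → n(Fe) = 0.006310/2 = 0.003155 mol → 0.176 g
Anode: 2H₂O → O₂ + 4H⁺ + 4e⁻ → n(O₂) = 0.006310/4 = 0.001578 mol → 0.0353 L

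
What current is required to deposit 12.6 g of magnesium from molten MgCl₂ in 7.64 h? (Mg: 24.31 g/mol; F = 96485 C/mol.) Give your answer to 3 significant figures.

n(Mg) = 12.6 / 24.31 = 0.5183 mol
Mg²⁺ + 2e⁻ → Mg, so n(e⁻) = 2 × 0.5183 = 1.037 mol
Q = 1.037 × 96485 = 1.001×10^5 C
I = Q / t = 1.001×10^5 / 27504 s = 3.64 A

3.64 A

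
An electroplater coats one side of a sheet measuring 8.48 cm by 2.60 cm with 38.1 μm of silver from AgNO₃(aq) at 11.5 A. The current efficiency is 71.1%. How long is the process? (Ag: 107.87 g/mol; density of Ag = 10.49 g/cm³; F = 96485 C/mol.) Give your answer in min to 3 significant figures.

1.61 min

Plated area = 8.48 × 2.60 = 22.05 cm²
Volume = 22.05 × 38.1×10⁻⁴ cm = 0.08401 cm³
m(Ag) = 0.08401 × 10.49 = 0.8813 g
n(Ag) = 0.8813 / 107.87 = 0.008170 mol; n(e⁻) = 0.008170 mol
Q = 0.008170 × 96485 / 0.711 = 1109 C
t = 1109 / 11.5 = 96.43 s = 1.61 min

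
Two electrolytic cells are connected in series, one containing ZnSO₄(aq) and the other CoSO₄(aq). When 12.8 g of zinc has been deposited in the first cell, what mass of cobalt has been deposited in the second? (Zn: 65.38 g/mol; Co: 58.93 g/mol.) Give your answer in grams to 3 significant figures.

11.5 g

n(Zn) = 12.8 / 65.38 = 0.1958 mol
Zn²⁺ + 2e⁻ → Zn, so n(e⁻) = 2 × 0.1958 = 0.3916 mol
In series, the same 0.3916 mol of electrons flows through the second cell.
Co²⁺ + 2e⁻ → Co, so n(Co) = 0.3916 / 2 = 0.1958 mol
m(Co) = 0.1958 × 58.93 = 11.5 g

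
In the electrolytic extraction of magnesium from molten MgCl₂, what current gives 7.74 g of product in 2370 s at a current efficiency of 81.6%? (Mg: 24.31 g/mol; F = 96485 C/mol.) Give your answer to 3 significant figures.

n(Mg) = 7.74 / 24.31 = 0.3184 mol
Mg²⁺ + 2e⁻ → Mg, so n(e⁻) = 2 × 0.3184 = 0.6368 mol
Q = 0.6368 × 96485 / 0.816 = 75300 C
I = Q / t = 75300 / 2370 s = 31.8 A

31.8 A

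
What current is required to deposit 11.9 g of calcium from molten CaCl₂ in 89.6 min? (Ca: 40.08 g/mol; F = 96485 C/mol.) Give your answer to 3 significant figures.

10.7 A

n(Ca) = 11.9 / 40.08 = 0.2969 mol
Ca²⁺ + 2e⁻ → Ca, so n(e⁻) = 2 × 0.2969 = 0.5938 mol
Q = 0.5938 × 96485 = 57290 C
I = Q / t = 57290 / 5376 s = 10.7 A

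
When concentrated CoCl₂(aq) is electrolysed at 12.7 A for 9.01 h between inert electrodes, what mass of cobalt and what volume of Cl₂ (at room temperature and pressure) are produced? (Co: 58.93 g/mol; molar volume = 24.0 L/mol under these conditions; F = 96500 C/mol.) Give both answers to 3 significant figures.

126 g Co; 51.2 L Cl₂

Q = 12.7 × 32436 = 4.119×10^5 C; n(e⁻) = 4.119×10^5 / 96500 = 4.268 mol
Cathode: Co²⁺ + 2e⁻ → Co → n(Co) = 4.268/2 = 2.134 mol → 126 g
Anode: 2Cl⁻ → Cl₂ + 2e⁻ → n(Cl₂) = 4.268/2 = 2.134 mol → 51.2 L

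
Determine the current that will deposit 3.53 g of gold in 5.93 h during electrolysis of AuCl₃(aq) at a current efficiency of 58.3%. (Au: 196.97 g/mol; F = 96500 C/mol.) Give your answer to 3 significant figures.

0.417 A

n(Au) = 3.53 / 196.97 = 0.01792 mol
Au³⁺ + 3e⁻ → Au, so n(e⁻) = 3 × 0.01792 = 0.05376 mol
Q = 0.05376 × 96500 / 0.583 = 8899 C
I = Q / t = 8899 / 21348 s = 0.417 A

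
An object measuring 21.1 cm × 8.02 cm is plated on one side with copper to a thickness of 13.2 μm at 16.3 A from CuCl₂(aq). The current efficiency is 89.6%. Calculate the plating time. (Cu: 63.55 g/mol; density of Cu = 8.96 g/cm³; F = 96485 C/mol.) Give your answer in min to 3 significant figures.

Plated area = 21.1 × 8.02 = 169.2 cm²
Volume = 169.2 × 13.2×10⁻⁴ cm = 0.2233 cm³
m(Cu) = 0.2233 × 8.96 = 2.001 g
n(Cu) = 2.001 / 63.55 = 0.03149 mol; n(e⁻) = 2 × 0.03149 = 0.06298 mol
Q = 0.06298 × 96485 / 0.896 = 6782 C
t = 6782 / 16.3 = 416.1 s = 6.94 min

6.94 min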